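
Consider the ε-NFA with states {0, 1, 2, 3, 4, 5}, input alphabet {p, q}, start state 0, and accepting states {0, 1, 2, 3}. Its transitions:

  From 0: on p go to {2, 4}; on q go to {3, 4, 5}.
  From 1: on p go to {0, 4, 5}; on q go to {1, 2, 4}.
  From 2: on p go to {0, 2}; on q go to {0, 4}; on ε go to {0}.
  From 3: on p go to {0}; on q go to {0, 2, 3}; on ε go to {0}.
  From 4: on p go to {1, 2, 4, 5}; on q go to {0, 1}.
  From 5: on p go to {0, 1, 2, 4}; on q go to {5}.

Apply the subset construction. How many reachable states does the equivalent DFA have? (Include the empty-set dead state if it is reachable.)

Start state of the DFA: {0} (ε-closure of the NFA start).
{0} --p--> {0, 2, 4}  [new]
{0} --q--> {0, 3, 4, 5}  [new]
{0, 2, 4} --p--> {0, 1, 2, 4, 5}  [new]
{0, 2, 4} --q--> {0, 1, 3, 4, 5}  [new]
{0, 3, 4, 5} --p--> {0, 1, 2, 4, 5}  [seen]
{0, 3, 4, 5} --q--> {0, 1, 2, 3, 4, 5}  [new]
{0, 1, 2, 4, 5} --p--> {0, 1, 2, 4, 5}  [seen]
{0, 1, 2, 4, 5} --q--> {0, 1, 2, 3, 4, 5}  [seen]
{0, 1, 3, 4, 5} --p--> {0, 1, 2, 4, 5}  [seen]
{0, 1, 3, 4, 5} --q--> {0, 1, 2, 3, 4, 5}  [seen]
{0, 1, 2, 3, 4, 5} --p--> {0, 1, 2, 4, 5}  [seen]
{0, 1, 2, 3, 4, 5} --q--> {0, 1, 2, 3, 4, 5}  [seen]
Reachable DFA states: {0}, {0, 2, 4}, {0, 3, 4, 5}, {0, 1, 2, 4, 5}, {0, 1, 3, 4, 5}, {0, 1, 2, 3, 4, 5}.

6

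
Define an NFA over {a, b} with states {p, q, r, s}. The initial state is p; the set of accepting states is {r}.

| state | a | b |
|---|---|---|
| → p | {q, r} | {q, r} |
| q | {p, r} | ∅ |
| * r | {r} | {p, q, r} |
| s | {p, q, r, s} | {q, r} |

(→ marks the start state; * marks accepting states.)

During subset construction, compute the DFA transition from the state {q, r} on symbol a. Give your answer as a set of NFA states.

{p, r}

δ(q,a) = {p, r}; δ(r,a) = {r}.
Union: {p, r}.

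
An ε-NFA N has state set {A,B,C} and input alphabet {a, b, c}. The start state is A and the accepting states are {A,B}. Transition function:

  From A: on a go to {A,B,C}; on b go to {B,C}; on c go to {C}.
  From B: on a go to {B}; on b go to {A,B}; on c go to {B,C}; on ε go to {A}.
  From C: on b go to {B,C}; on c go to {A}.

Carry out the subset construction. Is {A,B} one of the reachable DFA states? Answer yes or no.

no

Start state of the DFA: {A} (ε-closure of the NFA start).
{A} --a--> {A,B,C}  [new]
{A} --b--> {A,B,C}  [seen]
{A} --c--> {C}  [new]
{A,B,C} --a--> {A,B,C}  [seen]
{A,B,C} --b--> {A,B,C}  [seen]
{A,B,C} --c--> {A,B,C}  [seen]
{C} --a--> ∅  [new]
{C} --b--> {A,B,C}  [seen]
{C} --c--> {A}  [seen]
∅ --a--> ∅  [seen]
∅ --b--> ∅  [seen]
∅ --c--> ∅  [seen]
Reachable DFA states: {A}, {A,B,C}, {C}, ∅.
{A,B} is not among them.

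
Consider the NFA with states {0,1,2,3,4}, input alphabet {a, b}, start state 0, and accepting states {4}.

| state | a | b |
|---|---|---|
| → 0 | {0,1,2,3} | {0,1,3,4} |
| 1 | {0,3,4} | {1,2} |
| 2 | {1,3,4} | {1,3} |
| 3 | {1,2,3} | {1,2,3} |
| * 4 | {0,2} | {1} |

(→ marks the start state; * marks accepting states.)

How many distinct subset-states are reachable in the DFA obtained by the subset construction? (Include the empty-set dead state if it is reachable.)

Start state of the DFA: {0}.
{0} --a--> {0,1,2,3}  [new]
{0} --b--> {0,1,3,4}  [new]
{0,1,2,3} --a--> {0,1,2,3,4}  [new]
{0,1,2,3} --b--> {0,1,2,3,4}  [seen]
{0,1,3,4} --a--> {0,1,2,3,4}  [seen]
{0,1,3,4} --b--> {0,1,2,3,4}  [seen]
{0,1,2,3,4} --a--> {0,1,2,3,4}  [seen]
{0,1,2,3,4} --b--> {0,1,2,3,4}  [seen]
Reachable DFA states: {0}, {0,1,2,3}, {0,1,3,4}, {0,1,2,3,4}.

4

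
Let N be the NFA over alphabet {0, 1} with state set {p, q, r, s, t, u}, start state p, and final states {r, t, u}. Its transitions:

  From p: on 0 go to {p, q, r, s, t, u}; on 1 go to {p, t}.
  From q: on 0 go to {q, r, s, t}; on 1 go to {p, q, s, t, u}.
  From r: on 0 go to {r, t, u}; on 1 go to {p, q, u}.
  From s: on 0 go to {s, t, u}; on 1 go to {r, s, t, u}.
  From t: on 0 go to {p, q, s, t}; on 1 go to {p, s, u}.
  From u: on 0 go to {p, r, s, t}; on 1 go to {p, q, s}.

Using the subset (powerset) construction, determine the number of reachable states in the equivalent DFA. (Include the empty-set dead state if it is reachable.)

Start state of the DFA: {p}.
{p} --0--> {p, q, r, s, t, u}  [new]
{p} --1--> {p, t}  [new]
{p, q, r, s, t, u} --0--> {p, q, r, s, t, u}  [seen]
{p, q, r, s, t, u} --1--> {p, q, r, s, t, u}  [seen]
{p, t} --0--> {p, q, r, s, t, u}  [seen]
{p, t} --1--> {p, s, t, u}  [new]
{p, s, t, u} --0--> {p, q, r, s, t, u}  [seen]
{p, s, t, u} --1--> {p, q, r, s, t, u}  [seen]
Reachable DFA states: {p}, {p, q, r, s, t, u}, {p, t}, {p, s, t, u}.

4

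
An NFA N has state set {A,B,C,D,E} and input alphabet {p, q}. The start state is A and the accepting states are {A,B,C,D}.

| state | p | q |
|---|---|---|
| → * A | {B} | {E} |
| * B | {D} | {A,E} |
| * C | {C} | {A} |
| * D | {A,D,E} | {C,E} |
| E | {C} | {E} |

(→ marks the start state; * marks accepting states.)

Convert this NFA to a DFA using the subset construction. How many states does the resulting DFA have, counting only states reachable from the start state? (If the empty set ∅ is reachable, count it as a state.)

13

Start state of the DFA: {A}.
{A} --p--> {B}  [new]
{A} --q--> {E}  [new]
{B} --p--> {D}  [new]
{B} --q--> {A,E}  [new]
{E} --p--> {C}  [new]
{E} --q--> {E}  [seen]
{D} --p--> {A,D,E}  [new]
{D} --q--> {C,E}  [new]
{A,E} --p--> {B,C}  [new]
{A,E} --q--> {E}  [seen]
{C} --p--> {C}  [seen]
{C} --q--> {A}  [seen]
{A,D,E} --p--> {A,B,C,D,E}  [new]
{A,D,E} --q--> {C,E}  [seen]
{C,E} --p--> {C}  [seen]
{C,E} --q--> {A,E}  [seen]
{B,C} --p--> {C,D}  [new]
{B,C} --q--> {A,E}  [seen]
{A,B,C,D,E} --p--> {A,B,C,D,E}  [seen]
{A,B,C,D,E} --q--> {A,C,E}  [new]
{C,D} --p--> {A,C,D,E}  [new]
{C,D} --q--> {A,C,E}  [seen]
{A,C,E} --p--> {B,C}  [seen]
{A,C,E} --q--> {A,E}  [seen]
{A,C,D,E} --p--> {A,B,C,D,E}  [seen]
{A,C,D,E} --q--> {A,C,E}  [seen]
Reachable DFA states: {A}, {B}, {E}, {D}, {A,E}, {C}, {A,D,E}, {C,E}, {B,C}, {A,B,C,D,E}, {C,D}, {A,C,E}, {A,C,D,E}.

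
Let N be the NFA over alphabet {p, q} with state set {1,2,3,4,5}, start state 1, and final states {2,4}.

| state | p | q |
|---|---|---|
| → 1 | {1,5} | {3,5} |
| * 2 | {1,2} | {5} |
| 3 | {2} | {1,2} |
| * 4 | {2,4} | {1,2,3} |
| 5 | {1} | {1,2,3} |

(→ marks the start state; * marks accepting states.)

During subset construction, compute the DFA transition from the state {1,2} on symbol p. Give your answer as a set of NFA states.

{1,2,5}

δ(1,p) = {1,5}; δ(2,p) = {1,2}.
Union: {1,2,5}.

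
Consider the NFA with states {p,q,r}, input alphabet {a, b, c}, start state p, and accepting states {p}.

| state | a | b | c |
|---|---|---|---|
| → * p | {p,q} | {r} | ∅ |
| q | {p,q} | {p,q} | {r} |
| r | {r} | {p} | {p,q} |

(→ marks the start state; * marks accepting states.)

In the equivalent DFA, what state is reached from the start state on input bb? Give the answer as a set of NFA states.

Start: {p}.
δ(p,b) = {r}.
Union: {r}.
After b: {r}.
δ(r,b) = {p}.
Union: {p}.
After b: {p}.

{p}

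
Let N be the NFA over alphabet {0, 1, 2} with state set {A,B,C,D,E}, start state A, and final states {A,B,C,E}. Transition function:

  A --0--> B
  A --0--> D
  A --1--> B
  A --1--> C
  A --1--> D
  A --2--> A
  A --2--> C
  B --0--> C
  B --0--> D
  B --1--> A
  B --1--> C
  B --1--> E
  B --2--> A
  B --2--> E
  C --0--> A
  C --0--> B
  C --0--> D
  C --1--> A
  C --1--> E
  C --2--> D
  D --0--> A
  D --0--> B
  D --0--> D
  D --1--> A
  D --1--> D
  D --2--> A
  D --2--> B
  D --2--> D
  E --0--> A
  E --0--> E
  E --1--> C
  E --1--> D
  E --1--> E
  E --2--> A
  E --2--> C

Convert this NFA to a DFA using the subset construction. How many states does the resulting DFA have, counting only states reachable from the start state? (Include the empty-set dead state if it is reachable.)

10

Start state of the DFA: {A}.
{A} --0--> {B,D}  [new]
{A} --1--> {B,C,D}  [new]
{A} --2--> {A,C}  [new]
{B,D} --0--> {A,B,C,D}  [new]
{B,D} --1--> {A,C,D,E}  [new]
{B,D} --2--> {A,B,D,E}  [new]
{B,C,D} --0--> {A,B,C,D}  [seen]
{B,C,D} --1--> {A,C,D,E}  [seen]
{B,C,D} --2--> {A,B,D,E}  [seen]
{A,C} --0--> {A,B,D}  [new]
{A,C} --1--> {A,B,C,D,E}  [new]
{A,C} --2--> {A,C,D}  [new]
{A,B,C,D} --0--> {A,B,C,D}  [seen]
{A,B,C,D} --1--> {A,B,C,D,E}  [seen]
{A,B,C,D} --2--> {A,B,C,D,E}  [seen]
{A,C,D,E} --0--> {A,B,D,E}  [seen]
{A,C,D,E} --1--> {A,B,C,D,E}  [seen]
{A,C,D,E} --2--> {A,B,C,D}  [seen]
{A,B,D,E} --0--> {A,B,C,D,E}  [seen]
{A,B,D,E} --1--> {A,B,C,D,E}  [seen]
{A,B,D,E} --2--> {A,B,C,D,E}  [seen]
{A,B,D} --0--> {A,B,C,D}  [seen]
{A,B,D} --1--> {A,B,C,D,E}  [seen]
{A,B,D} --2--> {A,B,C,D,E}  [seen]
{A,B,C,D,E} --0--> {A,B,C,D,E}  [seen]
{A,B,C,D,E} --1--> {A,B,C,D,E}  [seen]
{A,B,C,D,E} --2--> {A,B,C,D,E}  [seen]
{A,C,D} --0--> {A,B,D}  [seen]
{A,C,D} --1--> {A,B,C,D,E}  [seen]
{A,C,D} --2--> {A,B,C,D}  [seen]
Reachable DFA states: {A}, {B,D}, {B,C,D}, {A,C}, {A,B,C,D}, {A,C,D,E}, {A,B,D,E}, {A,B,D}, {A,B,C,D,E}, {A,C,D}.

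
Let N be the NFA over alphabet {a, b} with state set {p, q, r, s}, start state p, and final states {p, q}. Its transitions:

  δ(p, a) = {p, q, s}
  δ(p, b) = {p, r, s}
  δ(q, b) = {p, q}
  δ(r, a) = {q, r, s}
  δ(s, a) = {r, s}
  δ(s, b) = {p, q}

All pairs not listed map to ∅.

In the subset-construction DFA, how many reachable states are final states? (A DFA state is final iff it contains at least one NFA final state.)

Start state of the DFA: {p}.
{p} --a--> {p, q, s}  [new]
{p} --b--> {p, r, s}  [new]
{p, q, s} --a--> {p, q, r, s}  [new]
{p, q, s} --b--> {p, q, r, s}  [seen]
{p, r, s} --a--> {p, q, r, s}  [seen]
{p, r, s} --b--> {p, q, r, s}  [seen]
{p, q, r, s} --a--> {p, q, r, s}  [seen]
{p, q, r, s} --b--> {p, q, r, s}  [seen]
Reachable DFA states: {p}, {p, q, s}, {p, r, s}, {p, q, r, s}.
Accepting DFA states (contain an NFA accepting state): {p}, {p, q, s}, {p, r, s}, {p, q, r, s}.

4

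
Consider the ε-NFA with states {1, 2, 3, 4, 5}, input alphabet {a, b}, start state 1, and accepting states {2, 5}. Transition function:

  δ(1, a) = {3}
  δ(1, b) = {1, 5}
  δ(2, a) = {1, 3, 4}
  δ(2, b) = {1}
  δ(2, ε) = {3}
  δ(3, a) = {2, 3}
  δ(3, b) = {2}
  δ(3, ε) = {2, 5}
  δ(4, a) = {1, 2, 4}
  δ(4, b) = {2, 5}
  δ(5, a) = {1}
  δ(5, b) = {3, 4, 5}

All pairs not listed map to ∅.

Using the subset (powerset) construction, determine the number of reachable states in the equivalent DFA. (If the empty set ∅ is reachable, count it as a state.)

Start state of the DFA: {1} (ε-closure of the NFA start).
{1} --a--> {2, 3, 5}  [new]
{1} --b--> {1, 5}  [new]
{2, 3, 5} --a--> {1, 2, 3, 4, 5}  [new]
{2, 3, 5} --b--> {1, 2, 3, 4, 5}  [seen]
{1, 5} --a--> {1, 2, 3, 5}  [new]
{1, 5} --b--> {1, 2, 3, 4, 5}  [seen]
{1, 2, 3, 4, 5} --a--> {1, 2, 3, 4, 5}  [seen]
{1, 2, 3, 4, 5} --b--> {1, 2, 3, 4, 5}  [seen]
{1, 2, 3, 5} --a--> {1, 2, 3, 4, 5}  [seen]
{1, 2, 3, 5} --b--> {1, 2, 3, 4, 5}  [seen]
Reachable DFA states: {1}, {2, 3, 5}, {1, 5}, {1, 2, 3, 4, 5}, {1, 2, 3, 5}.

5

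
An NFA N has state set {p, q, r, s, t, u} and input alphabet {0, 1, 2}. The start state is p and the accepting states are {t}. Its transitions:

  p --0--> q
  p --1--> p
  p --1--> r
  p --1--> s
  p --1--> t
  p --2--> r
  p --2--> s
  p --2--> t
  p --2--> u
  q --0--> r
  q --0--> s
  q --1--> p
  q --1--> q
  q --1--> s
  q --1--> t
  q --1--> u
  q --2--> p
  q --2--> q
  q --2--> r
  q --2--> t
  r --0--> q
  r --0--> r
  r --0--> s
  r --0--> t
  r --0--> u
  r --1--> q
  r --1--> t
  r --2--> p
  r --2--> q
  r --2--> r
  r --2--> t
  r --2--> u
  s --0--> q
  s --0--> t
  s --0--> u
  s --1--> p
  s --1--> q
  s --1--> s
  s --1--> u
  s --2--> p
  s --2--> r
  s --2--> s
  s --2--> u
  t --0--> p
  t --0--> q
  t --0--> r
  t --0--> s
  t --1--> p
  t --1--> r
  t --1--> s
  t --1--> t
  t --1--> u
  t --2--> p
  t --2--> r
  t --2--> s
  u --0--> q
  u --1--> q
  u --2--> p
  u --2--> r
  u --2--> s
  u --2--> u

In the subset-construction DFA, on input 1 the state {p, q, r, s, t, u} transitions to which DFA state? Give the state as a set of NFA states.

δ(p,1) = {p, r, s, t}; δ(q,1) = {p, q, s, t, u}; δ(r,1) = {q, t}; δ(s,1) = {p, q, s, u}; δ(t,1) = {p, r, s, t, u}; δ(u,1) = {q}.
Union: {p, q, r, s, t, u}.

{p, q, r, s, t, u}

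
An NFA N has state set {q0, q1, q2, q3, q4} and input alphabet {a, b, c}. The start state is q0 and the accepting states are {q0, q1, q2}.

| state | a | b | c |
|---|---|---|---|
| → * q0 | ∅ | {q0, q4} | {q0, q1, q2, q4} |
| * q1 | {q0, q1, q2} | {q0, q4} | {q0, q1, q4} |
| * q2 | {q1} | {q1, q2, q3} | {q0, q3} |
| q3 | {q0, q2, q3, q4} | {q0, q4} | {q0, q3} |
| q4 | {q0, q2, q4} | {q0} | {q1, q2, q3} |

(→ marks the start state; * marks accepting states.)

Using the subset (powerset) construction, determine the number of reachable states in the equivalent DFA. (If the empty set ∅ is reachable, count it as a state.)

Start state of the DFA: {q0}.
{q0} --a--> ∅  [new]
{q0} --b--> {q0, q4}  [new]
{q0} --c--> {q0, q1, q2, q4}  [new]
∅ --a--> ∅  [seen]
∅ --b--> ∅  [seen]
∅ --c--> ∅  [seen]
{q0, q4} --a--> {q0, q2, q4}  [new]
{q0, q4} --b--> {q0, q4}  [seen]
{q0, q4} --c--> {q0, q1, q2, q3, q4}  [new]
{q0, q1, q2, q4} --a--> {q0, q1, q2, q4}  [seen]
{q0, q1, q2, q4} --b--> {q0, q1, q2, q3, q4}  [seen]
{q0, q1, q2, q4} --c--> {q0, q1, q2, q3, q4}  [seen]
{q0, q2, q4} --a--> {q0, q1, q2, q4}  [seen]
{q0, q2, q4} --b--> {q0, q1, q2, q3, q4}  [seen]
{q0, q2, q4} --c--> {q0, q1, q2, q3, q4}  [seen]
{q0, q1, q2, q3, q4} --a--> {q0, q1, q2, q3, q4}  [seen]
{q0, q1, q2, q3, q4} --b--> {q0, q1, q2, q3, q4}  [seen]
{q0, q1, q2, q3, q4} --c--> {q0, q1, q2, q3, q4}  [seen]
Reachable DFA states: {q0}, ∅, {q0, q4}, {q0, q1, q2, q4}, {q0, q2, q4}, {q0, q1, q2, q3, q4}.

6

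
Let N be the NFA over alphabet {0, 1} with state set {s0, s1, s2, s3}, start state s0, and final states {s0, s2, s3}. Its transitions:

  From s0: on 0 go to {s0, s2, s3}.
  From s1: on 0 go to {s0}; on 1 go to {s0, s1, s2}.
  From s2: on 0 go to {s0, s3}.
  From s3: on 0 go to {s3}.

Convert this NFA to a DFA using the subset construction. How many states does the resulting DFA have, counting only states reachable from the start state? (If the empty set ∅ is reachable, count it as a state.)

3

Start state of the DFA: {s0}.
{s0} --0--> {s0, s2, s3}  [new]
{s0} --1--> ∅  [new]
{s0, s2, s3} --0--> {s0, s2, s3}  [seen]
{s0, s2, s3} --1--> ∅  [seen]
∅ --0--> ∅  [seen]
∅ --1--> ∅  [seen]
Reachable DFA states: {s0}, {s0, s2, s3}, ∅.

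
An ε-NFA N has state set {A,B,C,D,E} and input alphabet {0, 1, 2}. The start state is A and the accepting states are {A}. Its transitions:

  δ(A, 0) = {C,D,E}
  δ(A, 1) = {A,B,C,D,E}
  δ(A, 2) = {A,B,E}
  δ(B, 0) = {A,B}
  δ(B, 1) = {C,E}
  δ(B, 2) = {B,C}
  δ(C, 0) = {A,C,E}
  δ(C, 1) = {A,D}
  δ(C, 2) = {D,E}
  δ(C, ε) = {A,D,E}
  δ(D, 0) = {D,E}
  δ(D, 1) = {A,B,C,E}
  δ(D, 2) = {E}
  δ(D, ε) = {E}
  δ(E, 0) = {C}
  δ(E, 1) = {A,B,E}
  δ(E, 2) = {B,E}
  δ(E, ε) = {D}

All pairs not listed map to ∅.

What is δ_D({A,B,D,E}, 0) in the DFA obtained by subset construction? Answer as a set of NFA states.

{A,B,C,D,E}

δ(A,0) = {C,D,E}; δ(B,0) = {A,B}; δ(D,0) = {D,E}; δ(E,0) = {C}.
Union: {A,B,C,D,E}.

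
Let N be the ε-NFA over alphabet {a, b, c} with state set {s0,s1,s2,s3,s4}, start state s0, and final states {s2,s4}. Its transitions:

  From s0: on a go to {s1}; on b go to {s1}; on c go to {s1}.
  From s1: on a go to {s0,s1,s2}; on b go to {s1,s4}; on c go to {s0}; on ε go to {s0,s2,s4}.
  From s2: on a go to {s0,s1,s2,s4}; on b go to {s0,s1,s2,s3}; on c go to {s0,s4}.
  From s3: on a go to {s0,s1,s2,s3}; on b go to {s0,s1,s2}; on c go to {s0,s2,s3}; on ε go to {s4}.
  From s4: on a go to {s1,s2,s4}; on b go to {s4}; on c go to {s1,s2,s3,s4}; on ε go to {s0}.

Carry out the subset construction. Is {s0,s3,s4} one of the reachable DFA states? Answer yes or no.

Start state of the DFA: {s0} (ε-closure of the NFA start).
{s0} --a--> {s0,s1,s2,s4}  [new]
{s0} --b--> {s0,s1,s2,s4}  [seen]
{s0} --c--> {s0,s1,s2,s4}  [seen]
{s0,s1,s2,s4} --a--> {s0,s1,s2,s4}  [seen]
{s0,s1,s2,s4} --b--> {s0,s1,s2,s3,s4}  [new]
{s0,s1,s2,s4} --c--> {s0,s1,s2,s3,s4}  [seen]
{s0,s1,s2,s3,s4} --a--> {s0,s1,s2,s3,s4}  [seen]
{s0,s1,s2,s3,s4} --b--> {s0,s1,s2,s3,s4}  [seen]
{s0,s1,s2,s3,s4} --c--> {s0,s1,s2,s3,s4}  [seen]
Reachable DFA states: {s0}, {s0,s1,s2,s4}, {s0,s1,s2,s3,s4}.
{s0,s3,s4} is not among them.

no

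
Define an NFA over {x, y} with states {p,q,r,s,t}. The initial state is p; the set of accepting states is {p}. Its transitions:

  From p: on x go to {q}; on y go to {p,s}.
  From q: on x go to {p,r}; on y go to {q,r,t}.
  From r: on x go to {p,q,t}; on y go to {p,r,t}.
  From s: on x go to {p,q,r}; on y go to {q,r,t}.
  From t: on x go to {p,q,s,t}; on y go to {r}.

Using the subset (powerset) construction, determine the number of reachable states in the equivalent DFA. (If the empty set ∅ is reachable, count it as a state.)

Start state of the DFA: {p}.
{p} --x--> {q}  [new]
{p} --y--> {p,s}  [new]
{q} --x--> {p,r}  [new]
{q} --y--> {q,r,t}  [new]
{p,s} --x--> {p,q,r}  [new]
{p,s} --y--> {p,q,r,s,t}  [new]
{p,r} --x--> {p,q,t}  [new]
{p,r} --y--> {p,r,s,t}  [new]
{q,r,t} --x--> {p,q,r,s,t}  [seen]
{q,r,t} --y--> {p,q,r,t}  [new]
{p,q,r} --x--> {p,q,r,t}  [seen]
{p,q,r} --y--> {p,q,r,s,t}  [seen]
{p,q,r,s,t} --x--> {p,q,r,s,t}  [seen]
{p,q,r,s,t} --y--> {p,q,r,s,t}  [seen]
{p,q,t} --x--> {p,q,r,s,t}  [seen]
{p,q,t} --y--> {p,q,r,s,t}  [seen]
{p,r,s,t} --x--> {p,q,r,s,t}  [seen]
{p,r,s,t} --y--> {p,q,r,s,t}  [seen]
{p,q,r,t} --x--> {p,q,r,s,t}  [seen]
{p,q,r,t} --y--> {p,q,r,s,t}  [seen]
Reachable DFA states: {p}, {q}, {p,s}, {p,r}, {q,r,t}, {p,q,r}, {p,q,r,s,t}, {p,q,t}, {p,r,s,t}, {p,q,r,t}.

10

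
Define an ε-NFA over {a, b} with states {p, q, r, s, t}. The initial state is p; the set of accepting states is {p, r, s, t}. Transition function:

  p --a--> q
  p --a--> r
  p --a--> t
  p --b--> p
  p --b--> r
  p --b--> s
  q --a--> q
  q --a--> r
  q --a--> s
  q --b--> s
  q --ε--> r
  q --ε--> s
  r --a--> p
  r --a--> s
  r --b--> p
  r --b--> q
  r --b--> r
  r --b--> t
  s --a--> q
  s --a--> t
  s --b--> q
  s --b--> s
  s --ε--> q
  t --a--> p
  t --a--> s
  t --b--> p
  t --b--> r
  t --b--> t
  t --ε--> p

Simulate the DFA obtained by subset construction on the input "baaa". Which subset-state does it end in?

Start: {p}.
δ(p,b) = {p, r, s}.
Union: {p, r, s}.
ε-closure gives {p, q, r, s}.
After b: {p, q, r, s}.
δ(p,a) = {q, r, t}; δ(q,a) = {q, r, s}; δ(r,a) = {p, s}; δ(s,a) = {q, t}.
Union: {p, q, r, s, t}.
After a: {p, q, r, s, t}.
δ(p,a) = {q, r, t}; δ(q,a) = {q, r, s}; δ(r,a) = {p, s}; δ(s,a) = {q, t}; δ(t,a) = {p, s}.
Union: {p, q, r, s, t}.
After a: {p, q, r, s, t}.
δ(p,a) = {q, r, t}; δ(q,a) = {q, r, s}; δ(r,a) = {p, s}; δ(s,a) = {q, t}; δ(t,a) = {p, s}.
Union: {p, q, r, s, t}.
After a: {p, q, r, s, t}.

{p, q, r, s, t}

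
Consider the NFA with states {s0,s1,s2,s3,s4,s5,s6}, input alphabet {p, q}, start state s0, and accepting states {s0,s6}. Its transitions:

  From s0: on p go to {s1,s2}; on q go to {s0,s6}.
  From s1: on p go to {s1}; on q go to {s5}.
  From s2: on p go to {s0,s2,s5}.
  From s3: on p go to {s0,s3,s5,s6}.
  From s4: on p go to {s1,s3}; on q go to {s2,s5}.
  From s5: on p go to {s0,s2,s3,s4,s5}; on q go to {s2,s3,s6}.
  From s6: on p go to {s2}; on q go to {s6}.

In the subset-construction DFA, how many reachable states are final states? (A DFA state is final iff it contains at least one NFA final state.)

12

Start state of the DFA: {s0}.
{s0} --p--> {s1,s2}  [new]
{s0} --q--> {s0,s6}  [new]
{s1,s2} --p--> {s0,s1,s2,s5}  [new]
{s1,s2} --q--> {s5}  [new]
{s0,s6} --p--> {s1,s2}  [seen]
{s0,s6} --q--> {s0,s6}  [seen]
{s0,s1,s2,s5} --p--> {s0,s1,s2,s3,s4,s5}  [new]
{s0,s1,s2,s5} --q--> {s0,s2,s3,s5,s6}  [new]
{s5} --p--> {s0,s2,s3,s4,s5}  [new]
{s5} --q--> {s2,s3,s6}  [new]
{s0,s1,s2,s3,s4,s5} --p--> {s0,s1,s2,s3,s4,s5,s6}  [new]
{s0,s1,s2,s3,s4,s5} --q--> {s0,s2,s3,s5,s6}  [seen]
{s0,s2,s3,s5,s6} --p--> {s0,s1,s2,s3,s4,s5,s6}  [seen]
{s0,s2,s3,s5,s6} --q--> {s0,s2,s3,s6}  [new]
{s0,s2,s3,s4,s5} --p--> {s0,s1,s2,s3,s4,s5,s6}  [seen]
{s0,s2,s3,s4,s5} --q--> {s0,s2,s3,s5,s6}  [seen]
{s2,s3,s6} --p--> {s0,s2,s3,s5,s6}  [seen]
{s2,s3,s6} --q--> {s6}  [new]
{s0,s1,s2,s3,s4,s5,s6} --p--> {s0,s1,s2,s3,s4,s5,s6}  [seen]
{s0,s1,s2,s3,s4,s5,s6} --q--> {s0,s2,s3,s5,s6}  [seen]
{s0,s2,s3,s6} --p--> {s0,s1,s2,s3,s5,s6}  [new]
{s0,s2,s3,s6} --q--> {s0,s6}  [seen]
{s6} --p--> {s2}  [new]
{s6} --q--> {s6}  [seen]
{s0,s1,s2,s3,s5,s6} --p--> {s0,s1,s2,s3,s4,s5,s6}  [seen]
{s0,s1,s2,s3,s5,s6} --q--> {s0,s2,s3,s5,s6}  [seen]
{s2} --p--> {s0,s2,s5}  [new]
{s2} --q--> ∅  [new]
{s0,s2,s5} --p--> {s0,s1,s2,s3,s4,s5}  [seen]
{s0,s2,s5} --q--> {s0,s2,s3,s6}  [seen]
∅ --p--> ∅  [seen]
∅ --q--> ∅  [seen]
Reachable DFA states: {s0}, {s1,s2}, {s0,s6}, {s0,s1,s2,s5}, {s5}, {s0,s1,s2,s3,s4,s5}, {s0,s2,s3,s5,s6}, {s0,s2,s3,s4,s5}, {s2,s3,s6}, {s0,s1,s2,s3,s4,s5,s6}, {s0,s2,s3,s6}, {s6}, {s0,s1,s2,s3,s5,s6}, {s2}, {s0,s2,s5}, ∅.
Accepting DFA states (contain an NFA accepting state): {s0}, {s0,s6}, {s0,s1,s2,s5}, {s0,s1,s2,s3,s4,s5}, {s0,s2,s3,s5,s6}, {s0,s2,s3,s4,s5}, {s2,s3,s6}, {s0,s1,s2,s3,s4,s5,s6}, {s0,s2,s3,s6}, {s6}, {s0,s1,s2,s3,s5,s6}, {s0,s2,s5}.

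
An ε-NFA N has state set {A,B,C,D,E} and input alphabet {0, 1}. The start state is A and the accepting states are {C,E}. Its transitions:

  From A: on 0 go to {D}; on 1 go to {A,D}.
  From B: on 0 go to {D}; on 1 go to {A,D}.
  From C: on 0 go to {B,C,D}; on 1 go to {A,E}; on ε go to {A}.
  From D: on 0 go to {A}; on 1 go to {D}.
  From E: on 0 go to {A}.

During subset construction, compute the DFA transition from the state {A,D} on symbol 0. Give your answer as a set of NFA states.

{A,D}

δ(A,0) = {D}; δ(D,0) = {A}.
Union: {A,D}.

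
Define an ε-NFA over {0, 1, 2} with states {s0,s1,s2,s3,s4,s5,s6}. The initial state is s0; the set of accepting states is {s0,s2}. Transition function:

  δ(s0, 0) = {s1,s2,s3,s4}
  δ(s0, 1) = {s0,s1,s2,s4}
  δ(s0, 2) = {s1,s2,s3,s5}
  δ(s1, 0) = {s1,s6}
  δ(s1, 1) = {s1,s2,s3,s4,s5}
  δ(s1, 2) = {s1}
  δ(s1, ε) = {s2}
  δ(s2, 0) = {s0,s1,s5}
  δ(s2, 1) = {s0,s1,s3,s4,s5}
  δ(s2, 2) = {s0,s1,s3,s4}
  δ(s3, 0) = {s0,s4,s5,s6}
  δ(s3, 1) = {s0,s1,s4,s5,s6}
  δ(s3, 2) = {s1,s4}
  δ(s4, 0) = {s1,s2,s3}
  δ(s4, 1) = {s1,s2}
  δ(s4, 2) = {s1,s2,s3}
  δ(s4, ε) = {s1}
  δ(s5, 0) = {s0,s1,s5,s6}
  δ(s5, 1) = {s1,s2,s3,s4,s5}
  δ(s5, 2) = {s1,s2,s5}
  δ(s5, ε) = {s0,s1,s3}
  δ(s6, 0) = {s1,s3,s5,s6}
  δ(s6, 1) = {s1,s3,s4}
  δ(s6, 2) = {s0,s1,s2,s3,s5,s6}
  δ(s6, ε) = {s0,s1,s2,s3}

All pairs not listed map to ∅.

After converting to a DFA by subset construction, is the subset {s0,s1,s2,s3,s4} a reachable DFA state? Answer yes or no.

yes

Start state of the DFA: {s0} (ε-closure of the NFA start).
{s0} --0--> {s1,s2,s3,s4}  [new]
{s0} --1--> {s0,s1,s2,s4}  [new]
{s0} --2--> {s0,s1,s2,s3,s5}  [new]
{s1,s2,s3,s4} --0--> {s0,s1,s2,s3,s4,s5,s6}  [new]
{s1,s2,s3,s4} --1--> {s0,s1,s2,s3,s4,s5,s6}  [seen]
{s1,s2,s3,s4} --2--> {s0,s1,s2,s3,s4}  [new]
{s0,s1,s2,s4} --0--> {s0,s1,s2,s3,s4,s5,s6}  [seen]
{s0,s1,s2,s4} --1--> {s0,s1,s2,s3,s4,s5}  [new]
{s0,s1,s2,s4} --2--> {s0,s1,s2,s3,s4,s5}  [seen]
{s0,s1,s2,s3,s5} --0--> {s0,s1,s2,s3,s4,s5,s6}  [seen]
{s0,s1,s2,s3,s5} --1--> {s0,s1,s2,s3,s4,s5,s6}  [seen]
{s0,s1,s2,s3,s5} --2--> {s0,s1,s2,s3,s4,s5}  [seen]
{s0,s1,s2,s3,s4,s5,s6} --0--> {s0,s1,s2,s3,s4,s5,s6}  [seen]
{s0,s1,s2,s3,s4,s5,s6} --1--> {s0,s1,s2,s3,s4,s5,s6}  [seen]
{s0,s1,s2,s3,s4,s5,s6} --2--> {s0,s1,s2,s3,s4,s5,s6}  [seen]
{s0,s1,s2,s3,s4} --0--> {s0,s1,s2,s3,s4,s5,s6}  [seen]
{s0,s1,s2,s3,s4} --1--> {s0,s1,s2,s3,s4,s5,s6}  [seen]
{s0,s1,s2,s3,s4} --2--> {s0,s1,s2,s3,s4,s5}  [seen]
{s0,s1,s2,s3,s4,s5} --0--> {s0,s1,s2,s3,s4,s5,s6}  [seen]
{s0,s1,s2,s3,s4,s5} --1--> {s0,s1,s2,s3,s4,s5,s6}  [seen]
{s0,s1,s2,s3,s4,s5} --2--> {s0,s1,s2,s3,s4,s5}  [seen]
Reachable DFA states: {s0}, {s1,s2,s3,s4}, {s0,s1,s2,s4}, {s0,s1,s2,s3,s5}, {s0,s1,s2,s3,s4,s5,s6}, {s0,s1,s2,s3,s4}, {s0,s1,s2,s3,s4,s5}.
{s0,s1,s2,s3,s4} is among them.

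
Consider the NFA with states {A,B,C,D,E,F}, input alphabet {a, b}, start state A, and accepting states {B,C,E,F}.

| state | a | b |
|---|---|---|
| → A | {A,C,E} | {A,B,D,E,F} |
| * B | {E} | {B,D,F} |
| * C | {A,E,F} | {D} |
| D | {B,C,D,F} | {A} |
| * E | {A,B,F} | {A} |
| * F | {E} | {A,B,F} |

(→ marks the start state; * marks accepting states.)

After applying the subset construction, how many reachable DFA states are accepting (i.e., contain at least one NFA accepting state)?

Start state of the DFA: {A}.
{A} --a--> {A,C,E}  [new]
{A} --b--> {A,B,D,E,F}  [new]
{A,C,E} --a--> {A,B,C,E,F}  [new]
{A,C,E} --b--> {A,B,D,E,F}  [seen]
{A,B,D,E,F} --a--> {A,B,C,D,E,F}  [new]
{A,B,D,E,F} --b--> {A,B,D,E,F}  [seen]
{A,B,C,E,F} --a--> {A,B,C,E,F}  [seen]
{A,B,C,E,F} --b--> {A,B,D,E,F}  [seen]
{A,B,C,D,E,F} --a--> {A,B,C,D,E,F}  [seen]
{A,B,C,D,E,F} --b--> {A,B,D,E,F}  [seen]
Reachable DFA states: {A}, {A,C,E}, {A,B,D,E,F}, {A,B,C,E,F}, {A,B,C,D,E,F}.
Accepting DFA states (contain an NFA accepting state): {A,C,E}, {A,B,D,E,F}, {A,B,C,E,F}, {A,B,C,D,E,F}.

4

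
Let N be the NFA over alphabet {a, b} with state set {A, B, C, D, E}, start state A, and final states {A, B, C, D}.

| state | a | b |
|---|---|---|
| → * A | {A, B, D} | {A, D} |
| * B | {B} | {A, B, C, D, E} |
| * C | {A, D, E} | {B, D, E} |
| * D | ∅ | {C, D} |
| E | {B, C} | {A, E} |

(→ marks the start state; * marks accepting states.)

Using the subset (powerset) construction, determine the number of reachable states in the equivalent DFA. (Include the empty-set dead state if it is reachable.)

Start state of the DFA: {A}.
{A} --a--> {A, B, D}  [new]
{A} --b--> {A, D}  [new]
{A, B, D} --a--> {A, B, D}  [seen]
{A, B, D} --b--> {A, B, C, D, E}  [new]
{A, D} --a--> {A, B, D}  [seen]
{A, D} --b--> {A, C, D}  [new]
{A, B, C, D, E} --a--> {A, B, C, D, E}  [seen]
{A, B, C, D, E} --b--> {A, B, C, D, E}  [seen]
{A, C, D} --a--> {A, B, D, E}  [new]
{A, C, D} --b--> {A, B, C, D, E}  [seen]
{A, B, D, E} --a--> {A, B, C, D}  [new]
{A, B, D, E} --b--> {A, B, C, D, E}  [seen]
{A, B, C, D} --a--> {A, B, D, E}  [seen]
{A, B, C, D} --b--> {A, B, C, D, E}  [seen]
Reachable DFA states: {A}, {A, B, D}, {A, D}, {A, B, C, D, E}, {A, C, D}, {A, B, D, E}, {A, B, C, D}.

7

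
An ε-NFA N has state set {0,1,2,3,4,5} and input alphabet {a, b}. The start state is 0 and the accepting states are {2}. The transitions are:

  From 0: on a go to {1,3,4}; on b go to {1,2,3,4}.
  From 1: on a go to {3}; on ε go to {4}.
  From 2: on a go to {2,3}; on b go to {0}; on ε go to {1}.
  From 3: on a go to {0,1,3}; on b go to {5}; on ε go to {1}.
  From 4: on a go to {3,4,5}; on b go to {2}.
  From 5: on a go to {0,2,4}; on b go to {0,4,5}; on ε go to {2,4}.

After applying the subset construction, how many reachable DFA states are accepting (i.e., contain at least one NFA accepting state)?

4

Start state of the DFA: {0} (ε-closure of the NFA start).
{0} --a--> {1,3,4}  [new]
{0} --b--> {1,2,3,4}  [new]
{1,3,4} --a--> {0,1,2,3,4,5}  [new]
{1,3,4} --b--> {1,2,4,5}  [new]
{1,2,3,4} --a--> {0,1,2,3,4,5}  [seen]
{1,2,3,4} --b--> {0,1,2,4,5}  [new]
{0,1,2,3,4,5} --a--> {0,1,2,3,4,5}  [seen]
{0,1,2,3,4,5} --b--> {0,1,2,3,4,5}  [seen]
{1,2,4,5} --a--> {0,1,2,3,4,5}  [seen]
{1,2,4,5} --b--> {0,1,2,4,5}  [seen]
{0,1,2,4,5} --a--> {0,1,2,3,4,5}  [seen]
{0,1,2,4,5} --b--> {0,1,2,3,4,5}  [seen]
Reachable DFA states: {0}, {1,3,4}, {1,2,3,4}, {0,1,2,3,4,5}, {1,2,4,5}, {0,1,2,4,5}.
Accepting DFA states (contain an NFA accepting state): {1,2,3,4}, {0,1,2,3,4,5}, {1,2,4,5}, {0,1,2,4,5}.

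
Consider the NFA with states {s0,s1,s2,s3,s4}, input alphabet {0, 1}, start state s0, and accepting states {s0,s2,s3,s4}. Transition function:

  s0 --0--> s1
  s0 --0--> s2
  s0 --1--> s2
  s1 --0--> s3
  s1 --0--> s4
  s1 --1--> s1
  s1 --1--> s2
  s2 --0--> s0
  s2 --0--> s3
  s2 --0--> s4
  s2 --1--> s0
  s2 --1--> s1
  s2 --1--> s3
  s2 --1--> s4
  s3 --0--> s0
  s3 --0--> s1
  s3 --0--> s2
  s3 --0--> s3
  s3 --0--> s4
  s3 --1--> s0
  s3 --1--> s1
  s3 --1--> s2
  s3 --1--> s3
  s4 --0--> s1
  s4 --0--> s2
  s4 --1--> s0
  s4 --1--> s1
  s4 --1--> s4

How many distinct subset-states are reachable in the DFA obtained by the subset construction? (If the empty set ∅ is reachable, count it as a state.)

Start state of the DFA: {s0}.
{s0} --0--> {s1,s2}  [new]
{s0} --1--> {s2}  [new]
{s1,s2} --0--> {s0,s3,s4}  [new]
{s1,s2} --1--> {s0,s1,s2,s3,s4}  [new]
{s2} --0--> {s0,s3,s4}  [seen]
{s2} --1--> {s0,s1,s3,s4}  [new]
{s0,s3,s4} --0--> {s0,s1,s2,s3,s4}  [seen]
{s0,s3,s4} --1--> {s0,s1,s2,s3,s4}  [seen]
{s0,s1,s2,s3,s4} --0--> {s0,s1,s2,s3,s4}  [seen]
{s0,s1,s2,s3,s4} --1--> {s0,s1,s2,s3,s4}  [seen]
{s0,s1,s3,s4} --0--> {s0,s1,s2,s3,s4}  [seen]
{s0,s1,s3,s4} --1--> {s0,s1,s2,s3,s4}  [seen]
Reachable DFA states: {s0}, {s1,s2}, {s2}, {s0,s3,s4}, {s0,s1,s2,s3,s4}, {s0,s1,s3,s4}.

6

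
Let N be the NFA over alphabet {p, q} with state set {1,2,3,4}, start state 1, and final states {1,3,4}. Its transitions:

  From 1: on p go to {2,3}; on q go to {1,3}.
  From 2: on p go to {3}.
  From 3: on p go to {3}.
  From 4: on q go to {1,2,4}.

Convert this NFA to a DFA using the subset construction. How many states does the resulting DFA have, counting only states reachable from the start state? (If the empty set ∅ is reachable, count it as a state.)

5

Start state of the DFA: {1}.
{1} --p--> {2,3}  [new]
{1} --q--> {1,3}  [new]
{2,3} --p--> {3}  [new]
{2,3} --q--> ∅  [new]
{1,3} --p--> {2,3}  [seen]
{1,3} --q--> {1,3}  [seen]
{3} --p--> {3}  [seen]
{3} --q--> ∅  [seen]
∅ --p--> ∅  [seen]
∅ --q--> ∅  [seen]
Reachable DFA states: {1}, {2,3}, {1,3}, {3}, ∅.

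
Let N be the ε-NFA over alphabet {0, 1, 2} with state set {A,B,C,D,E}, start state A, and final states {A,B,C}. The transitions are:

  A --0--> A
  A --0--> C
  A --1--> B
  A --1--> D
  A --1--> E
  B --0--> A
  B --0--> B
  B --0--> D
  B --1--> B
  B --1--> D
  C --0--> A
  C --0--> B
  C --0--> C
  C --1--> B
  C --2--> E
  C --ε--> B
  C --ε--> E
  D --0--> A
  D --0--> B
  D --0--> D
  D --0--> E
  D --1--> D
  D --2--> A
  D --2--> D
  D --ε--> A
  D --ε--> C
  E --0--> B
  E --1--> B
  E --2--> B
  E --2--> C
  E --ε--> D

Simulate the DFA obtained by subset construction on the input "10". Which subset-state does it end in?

Start: {A}.
δ(A,1) = {B,D,E}.
Union: {B,D,E}.
ε-closure gives {A,B,C,D,E}.
After 1: {A,B,C,D,E}.
δ(A,0) = {A,C}; δ(B,0) = {A,B,D}; δ(C,0) = {A,B,C}; δ(D,0) = {A,B,D,E}; δ(E,0) = {B}.
Union: {A,B,C,D,E}.
After 0: {A,B,C,D,E}.

{A,B,C,D,E}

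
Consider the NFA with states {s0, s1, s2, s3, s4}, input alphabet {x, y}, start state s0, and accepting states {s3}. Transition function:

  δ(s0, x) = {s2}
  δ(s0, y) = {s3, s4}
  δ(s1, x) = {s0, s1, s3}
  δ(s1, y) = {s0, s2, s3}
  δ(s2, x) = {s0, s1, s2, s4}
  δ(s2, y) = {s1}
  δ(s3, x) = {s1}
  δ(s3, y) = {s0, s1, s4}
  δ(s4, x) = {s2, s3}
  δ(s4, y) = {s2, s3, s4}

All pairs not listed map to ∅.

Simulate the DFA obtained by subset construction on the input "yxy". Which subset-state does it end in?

Start: {s0}.
δ(s0,y) = {s3, s4}.
Union: {s3, s4}.
After y: {s3, s4}.
δ(s3,x) = {s1}; δ(s4,x) = {s2, s3}.
Union: {s1, s2, s3}.
After x: {s1, s2, s3}.
δ(s1,y) = {s0, s2, s3}; δ(s2,y) = {s1}; δ(s3,y) = {s0, s1, s4}.
Union: {s0, s1, s2, s3, s4}.
After y: {s0, s1, s2, s3, s4}.

{s0, s1, s2, s3, s4}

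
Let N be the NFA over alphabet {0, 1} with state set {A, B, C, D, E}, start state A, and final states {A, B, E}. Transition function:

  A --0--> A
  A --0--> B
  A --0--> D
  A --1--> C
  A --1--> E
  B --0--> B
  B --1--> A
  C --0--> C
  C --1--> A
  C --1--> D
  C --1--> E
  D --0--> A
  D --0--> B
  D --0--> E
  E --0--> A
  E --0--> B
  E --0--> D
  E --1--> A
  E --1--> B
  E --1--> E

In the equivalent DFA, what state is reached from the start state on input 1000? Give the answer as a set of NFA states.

Start: {A}.
δ(A,1) = {C, E}.
Union: {C, E}.
After 1: {C, E}.
δ(C,0) = {C}; δ(E,0) = {A, B, D}.
Union: {A, B, C, D}.
After 0: {A, B, C, D}.
δ(A,0) = {A, B, D}; δ(B,0) = {B}; δ(C,0) = {C}; δ(D,0) = {A, B, E}.
Union: {A, B, C, D, E}.
After 0: {A, B, C, D, E}.
δ(A,0) = {A, B, D}; δ(B,0) = {B}; δ(C,0) = {C}; δ(D,0) = {A, B, E}; δ(E,0) = {A, B, D}.
Union: {A, B, C, D, E}.
After 0: {A, B, C, D, E}.

{A, B, C, D, E}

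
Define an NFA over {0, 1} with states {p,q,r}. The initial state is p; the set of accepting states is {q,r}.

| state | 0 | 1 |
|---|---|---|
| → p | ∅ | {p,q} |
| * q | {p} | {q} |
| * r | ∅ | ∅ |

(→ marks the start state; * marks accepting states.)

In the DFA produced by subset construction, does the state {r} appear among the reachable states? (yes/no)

no

Start state of the DFA: {p}.
{p} --0--> ∅  [new]
{p} --1--> {p,q}  [new]
∅ --0--> ∅  [seen]
∅ --1--> ∅  [seen]
{p,q} --0--> {p}  [seen]
{p,q} --1--> {p,q}  [seen]
Reachable DFA states: {p}, ∅, {p,q}.
{r} is not among them.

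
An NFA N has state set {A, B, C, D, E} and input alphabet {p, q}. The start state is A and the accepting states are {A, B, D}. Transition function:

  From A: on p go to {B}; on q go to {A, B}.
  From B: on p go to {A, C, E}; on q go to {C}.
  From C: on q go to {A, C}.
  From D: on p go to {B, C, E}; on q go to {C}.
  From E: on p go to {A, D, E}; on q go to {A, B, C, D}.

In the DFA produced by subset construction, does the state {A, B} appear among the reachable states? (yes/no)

yes

Start state of the DFA: {A}.
{A} --p--> {B}  [new]
{A} --q--> {A, B}  [new]
{B} --p--> {A, C, E}  [new]
{B} --q--> {C}  [new]
{A, B} --p--> {A, B, C, E}  [new]
{A, B} --q--> {A, B, C}  [new]
{A, C, E} --p--> {A, B, D, E}  [new]
{A, C, E} --q--> {A, B, C, D}  [new]
{C} --p--> ∅  [new]
{C} --q--> {A, C}  [new]
{A, B, C, E} --p--> {A, B, C, D, E}  [new]
{A, B, C, E} --q--> {A, B, C, D}  [seen]
{A, B, C} --p--> {A, B, C, E}  [seen]
{A, B, C} --q--> {A, B, C}  [seen]
{A, B, D, E} --p--> {A, B, C, D, E}  [seen]
{A, B, D, E} --q--> {A, B, C, D}  [seen]
{A, B, C, D} --p--> {A, B, C, E}  [seen]
{A, B, C, D} --q--> {A, B, C}  [seen]
∅ --p--> ∅  [seen]
∅ --q--> ∅  [seen]
{A, C} --p--> {B}  [seen]
{A, C} --q--> {A, B, C}  [seen]
{A, B, C, D, E} --p--> {A, B, C, D, E}  [seen]
{A, B, C, D, E} --q--> {A, B, C, D}  [seen]
Reachable DFA states: {A}, {B}, {A, B}, {A, C, E}, {C}, {A, B, C, E}, {A, B, C}, {A, B, D, E}, {A, B, C, D}, ∅, {A, C}, {A, B, C, D, E}.
{A, B} is among them.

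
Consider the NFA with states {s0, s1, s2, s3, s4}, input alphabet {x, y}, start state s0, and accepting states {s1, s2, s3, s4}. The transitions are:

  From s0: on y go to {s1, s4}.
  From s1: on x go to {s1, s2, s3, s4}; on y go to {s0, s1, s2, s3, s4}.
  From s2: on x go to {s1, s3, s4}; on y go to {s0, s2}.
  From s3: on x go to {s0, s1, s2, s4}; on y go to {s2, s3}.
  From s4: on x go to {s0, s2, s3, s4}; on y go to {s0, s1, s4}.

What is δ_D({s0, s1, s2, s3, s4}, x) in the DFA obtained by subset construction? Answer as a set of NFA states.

{s0, s1, s2, s3, s4}

δ(s0,x) = ∅; δ(s1,x) = {s1, s2, s3, s4}; δ(s2,x) = {s1, s3, s4}; δ(s3,x) = {s0, s1, s2, s4}; δ(s4,x) = {s0, s2, s3, s4}.
Union: {s0, s1, s2, s3, s4}.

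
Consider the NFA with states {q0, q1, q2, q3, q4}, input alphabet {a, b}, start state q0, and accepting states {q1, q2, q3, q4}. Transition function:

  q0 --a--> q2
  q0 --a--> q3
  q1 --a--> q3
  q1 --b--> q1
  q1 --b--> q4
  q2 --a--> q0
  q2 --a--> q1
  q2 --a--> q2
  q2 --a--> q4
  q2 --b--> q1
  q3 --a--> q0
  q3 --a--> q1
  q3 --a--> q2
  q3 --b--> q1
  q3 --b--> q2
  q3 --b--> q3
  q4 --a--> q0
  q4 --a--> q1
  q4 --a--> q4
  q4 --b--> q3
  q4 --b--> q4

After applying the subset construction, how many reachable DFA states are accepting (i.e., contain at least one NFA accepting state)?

Start state of the DFA: {q0}.
{q0} --a--> {q2, q3}  [new]
{q0} --b--> ∅  [new]
{q2, q3} --a--> {q0, q1, q2, q4}  [new]
{q2, q3} --b--> {q1, q2, q3}  [new]
∅ --a--> ∅  [seen]
∅ --b--> ∅  [seen]
{q0, q1, q2, q4} --a--> {q0, q1, q2, q3, q4}  [new]
{q0, q1, q2, q4} --b--> {q1, q3, q4}  [new]
{q1, q2, q3} --a--> {q0, q1, q2, q3, q4}  [seen]
{q1, q2, q3} --b--> {q1, q2, q3, q4}  [new]
{q0, q1, q2, q3, q4} --a--> {q0, q1, q2, q3, q4}  [seen]
{q0, q1, q2, q3, q4} --b--> {q1, q2, q3, q4}  [seen]
{q1, q3, q4} --a--> {q0, q1, q2, q3, q4}  [seen]
{q1, q3, q4} --b--> {q1, q2, q3, q4}  [seen]
{q1, q2, q3, q4} --a--> {q0, q1, q2, q3, q4}  [seen]
{q1, q2, q3, q4} --b--> {q1, q2, q3, q4}  [seen]
Reachable DFA states: {q0}, {q2, q3}, ∅, {q0, q1, q2, q4}, {q1, q2, q3}, {q0, q1, q2, q3, q4}, {q1, q3, q4}, {q1, q2, q3, q4}.
Accepting DFA states (contain an NFA accepting state): {q2, q3}, {q0, q1, q2, q4}, {q1, q2, q3}, {q0, q1, q2, q3, q4}, {q1, q3, q4}, {q1, q2, q3, q4}.

6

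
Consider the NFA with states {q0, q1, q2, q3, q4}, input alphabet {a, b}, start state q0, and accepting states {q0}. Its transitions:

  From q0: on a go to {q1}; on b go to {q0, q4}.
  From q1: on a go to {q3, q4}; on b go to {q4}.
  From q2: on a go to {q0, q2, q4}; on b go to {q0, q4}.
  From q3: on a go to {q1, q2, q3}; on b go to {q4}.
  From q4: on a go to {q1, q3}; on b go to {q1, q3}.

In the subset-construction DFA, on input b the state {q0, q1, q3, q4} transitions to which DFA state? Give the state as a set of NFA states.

{q0, q1, q3, q4}

δ(q0,b) = {q0, q4}; δ(q1,b) = {q4}; δ(q3,b) = {q4}; δ(q4,b) = {q1, q3}.
Union: {q0, q1, q3, q4}.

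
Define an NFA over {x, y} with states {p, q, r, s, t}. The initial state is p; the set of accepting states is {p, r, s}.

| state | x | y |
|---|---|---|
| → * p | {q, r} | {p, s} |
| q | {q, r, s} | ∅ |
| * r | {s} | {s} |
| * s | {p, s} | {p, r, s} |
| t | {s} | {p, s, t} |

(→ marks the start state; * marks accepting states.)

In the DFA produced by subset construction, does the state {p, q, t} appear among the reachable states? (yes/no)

Start state of the DFA: {p}.
{p} --x--> {q, r}  [new]
{p} --y--> {p, s}  [new]
{q, r} --x--> {q, r, s}  [new]
{q, r} --y--> {s}  [new]
{p, s} --x--> {p, q, r, s}  [new]
{p, s} --y--> {p, r, s}  [new]
{q, r, s} --x--> {p, q, r, s}  [seen]
{q, r, s} --y--> {p, r, s}  [seen]
{s} --x--> {p, s}  [seen]
{s} --y--> {p, r, s}  [seen]
{p, q, r, s} --x--> {p, q, r, s}  [seen]
{p, q, r, s} --y--> {p, r, s}  [seen]
{p, r, s} --x--> {p, q, r, s}  [seen]
{p, r, s} --y--> {p, r, s}  [seen]
Reachable DFA states: {p}, {q, r}, {p, s}, {q, r, s}, {s}, {p, q, r, s}, {p, r, s}.
{p, q, t} is not among them.

no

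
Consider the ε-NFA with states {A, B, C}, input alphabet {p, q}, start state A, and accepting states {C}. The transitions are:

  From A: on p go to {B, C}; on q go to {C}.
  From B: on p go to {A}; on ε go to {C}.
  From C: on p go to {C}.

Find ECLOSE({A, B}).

{A, B, C}

Begin with {A, B}.
B →ε {C}; add C.
ε-closure = {A, B, C}.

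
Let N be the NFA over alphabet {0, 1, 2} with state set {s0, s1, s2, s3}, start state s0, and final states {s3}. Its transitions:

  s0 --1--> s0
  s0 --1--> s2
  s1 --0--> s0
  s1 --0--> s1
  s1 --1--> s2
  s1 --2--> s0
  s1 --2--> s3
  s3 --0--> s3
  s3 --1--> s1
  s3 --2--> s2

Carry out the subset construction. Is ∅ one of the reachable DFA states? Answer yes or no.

yes

Start state of the DFA: {s0}.
{s0} --0--> ∅  [new]
{s0} --1--> {s0, s2}  [new]
{s0} --2--> ∅  [seen]
∅ --0--> ∅  [seen]
∅ --1--> ∅  [seen]
∅ --2--> ∅  [seen]
{s0, s2} --0--> ∅  [seen]
{s0, s2} --1--> {s0, s2}  [seen]
{s0, s2} --2--> ∅  [seen]
Reachable DFA states: {s0}, ∅, {s0, s2}.
∅ is among them.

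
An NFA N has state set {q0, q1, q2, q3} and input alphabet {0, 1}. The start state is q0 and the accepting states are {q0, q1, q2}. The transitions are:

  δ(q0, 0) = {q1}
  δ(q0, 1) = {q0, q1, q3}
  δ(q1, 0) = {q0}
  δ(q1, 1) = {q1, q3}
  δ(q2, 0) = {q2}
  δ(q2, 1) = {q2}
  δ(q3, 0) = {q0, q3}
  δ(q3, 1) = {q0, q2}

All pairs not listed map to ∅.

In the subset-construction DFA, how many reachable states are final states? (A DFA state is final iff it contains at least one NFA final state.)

Start state of the DFA: {q0}.
{q0} --0--> {q1}  [new]
{q0} --1--> {q0, q1, q3}  [new]
{q1} --0--> {q0}  [seen]
{q1} --1--> {q1, q3}  [new]
{q0, q1, q3} --0--> {q0, q1, q3}  [seen]
{q0, q1, q3} --1--> {q0, q1, q2, q3}  [new]
{q1, q3} --0--> {q0, q3}  [new]
{q1, q3} --1--> {q0, q1, q2, q3}  [seen]
{q0, q1, q2, q3} --0--> {q0, q1, q2, q3}  [seen]
{q0, q1, q2, q3} --1--> {q0, q1, q2, q3}  [seen]
{q0, q3} --0--> {q0, q1, q3}  [seen]
{q0, q3} --1--> {q0, q1, q2, q3}  [seen]
Reachable DFA states: {q0}, {q1}, {q0, q1, q3}, {q1, q3}, {q0, q1, q2, q3}, {q0, q3}.
Accepting DFA states (contain an NFA accepting state): {q0}, {q1}, {q0, q1, q3}, {q1, q3}, {q0, q1, q2, q3}, {q0, q3}.

6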